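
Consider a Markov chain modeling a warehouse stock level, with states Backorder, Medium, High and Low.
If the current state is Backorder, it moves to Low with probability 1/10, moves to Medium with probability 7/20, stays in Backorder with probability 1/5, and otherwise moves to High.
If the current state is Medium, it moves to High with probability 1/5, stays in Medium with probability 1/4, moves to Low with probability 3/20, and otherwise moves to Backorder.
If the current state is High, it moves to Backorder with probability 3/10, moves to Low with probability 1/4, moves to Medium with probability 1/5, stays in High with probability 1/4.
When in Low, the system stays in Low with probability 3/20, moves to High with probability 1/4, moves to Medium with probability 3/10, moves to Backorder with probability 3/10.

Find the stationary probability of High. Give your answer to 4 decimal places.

0.2660

Let the stationary distribution be π with π = πP and π_1 + π_2 + π_3 + π_4 = 1.
π_1 = 0.2·π_1 + 0.4·π_2 + 0.3·π_3 + 0.3·π_4
π_2 = 0.35·π_1 + 0.25·π_2 + 0.2·π_3 + 0.3·π_4
π_3 = 0.35·π_1 + 0.2·π_2 + 0.25·π_3 + 0.25·π_4
Solving with the normalization constraint gives π = (0.2977, 0.2746, 0.2660, 0.1617).
So the stationary probability of High is 0.2660.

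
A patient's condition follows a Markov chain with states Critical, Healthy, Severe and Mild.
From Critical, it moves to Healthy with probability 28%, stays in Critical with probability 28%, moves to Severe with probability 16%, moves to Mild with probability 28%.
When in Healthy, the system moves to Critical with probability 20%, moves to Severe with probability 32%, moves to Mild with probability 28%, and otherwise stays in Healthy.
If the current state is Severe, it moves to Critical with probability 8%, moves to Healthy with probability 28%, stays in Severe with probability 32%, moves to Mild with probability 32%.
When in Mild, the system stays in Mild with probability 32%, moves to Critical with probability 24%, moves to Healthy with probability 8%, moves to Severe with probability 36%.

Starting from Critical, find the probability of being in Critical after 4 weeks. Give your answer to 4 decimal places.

Propagate the distribution vector 4 weeks from Critical.
After 0 weeks: (1.0000, 0.0000, 0.0000, 0.0000)
After 1 week: (0.2800, 0.2800, 0.1600, 0.2800)
After 2 weeks: (0.2144, 0.2016, 0.2864, 0.2976)
After 3 weeks: (0.1947, 0.2044, 0.2976, 0.3034)
After 4 weeks: (0.1920, 0.2030, 0.3010, 0.3040)
P(in Critical after 4 weeks) = 0.1920

0.1920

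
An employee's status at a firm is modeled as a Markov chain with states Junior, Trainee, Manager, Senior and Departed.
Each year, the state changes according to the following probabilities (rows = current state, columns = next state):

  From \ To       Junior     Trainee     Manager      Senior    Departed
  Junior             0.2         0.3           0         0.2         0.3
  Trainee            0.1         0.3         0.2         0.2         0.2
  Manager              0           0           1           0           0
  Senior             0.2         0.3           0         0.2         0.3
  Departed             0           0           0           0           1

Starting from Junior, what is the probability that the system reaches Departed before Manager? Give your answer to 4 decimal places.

0.8182

Let h(s) be the probability of absorption at Departed starting from transient state s. Then h(Departed) = 1 and h(Manager) = 0. By first-step analysis:
h(Junior) = 0.2·h(Junior) + 0.3·h(Trainee) + 0.2·h(Senior) + 0.3·1
h(Trainee) = 0.1·h(Junior) + 0.3·h(Trainee) + 0.2·0 + 0.2·h(Senior) + 0.2·1
h(Senior) = 0.2·h(Junior) + 0.3·h(Trainee) + 0.2·h(Senior) + 0.3·1
Solving: h(Junior) = 0.8182, h(Trainee) = 0.6364, h(Senior) = 0.8182.
Starting from Junior, the probability is 0.8182.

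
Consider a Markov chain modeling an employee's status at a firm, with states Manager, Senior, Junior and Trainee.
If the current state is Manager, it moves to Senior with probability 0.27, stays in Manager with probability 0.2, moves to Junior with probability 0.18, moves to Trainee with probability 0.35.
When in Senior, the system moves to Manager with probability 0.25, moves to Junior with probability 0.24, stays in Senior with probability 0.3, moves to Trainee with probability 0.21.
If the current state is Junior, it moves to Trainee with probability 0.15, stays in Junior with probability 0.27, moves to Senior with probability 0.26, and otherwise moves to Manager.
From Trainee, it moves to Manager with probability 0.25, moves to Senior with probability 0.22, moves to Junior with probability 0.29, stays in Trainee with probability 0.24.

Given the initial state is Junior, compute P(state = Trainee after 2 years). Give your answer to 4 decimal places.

0.2431

Propagate the distribution vector 2 years from Junior.
After 0 years: (0.0000, 0.0000, 1.0000, 0.0000)
After 1 year: (0.3200, 0.2600, 0.2700, 0.1500)
After 2 years: (0.2529, 0.2676, 0.2364, 0.2431)
P(in Trainee after 2 years) = 0.2431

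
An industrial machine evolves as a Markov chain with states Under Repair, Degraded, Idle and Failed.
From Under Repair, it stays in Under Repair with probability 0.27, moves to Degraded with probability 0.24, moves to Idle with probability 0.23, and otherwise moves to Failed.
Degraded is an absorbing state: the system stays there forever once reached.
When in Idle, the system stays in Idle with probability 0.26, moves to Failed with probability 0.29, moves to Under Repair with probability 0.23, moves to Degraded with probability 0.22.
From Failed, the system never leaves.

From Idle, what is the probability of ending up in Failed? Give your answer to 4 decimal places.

Let h(s) be the probability of absorption at Failed starting from transient state s. Then h(Failed) = 1 and h(Degraded) = 0. By first-step analysis:
h(Under Repair) = 0.27·h(Under Repair) + 0.24·0 + 0.23·h(Idle) + 0.26·1
h(Idle) = 0.23·h(Under Repair) + 0.22·0 + 0.26·h(Idle) + 0.29·1
Solving: h(Under Repair) = 0.5317, h(Idle) = 0.5572.
Starting from Idle, the probability is 0.5572.

0.5572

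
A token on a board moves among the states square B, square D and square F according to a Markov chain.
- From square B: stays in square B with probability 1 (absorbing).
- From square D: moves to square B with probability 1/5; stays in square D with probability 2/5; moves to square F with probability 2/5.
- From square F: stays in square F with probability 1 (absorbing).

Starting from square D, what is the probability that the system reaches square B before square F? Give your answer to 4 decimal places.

Let h(s) be the probability of absorption at square B starting from transient state s. Then h(square B) = 1 and h(square F) = 0. By first-step analysis:
h(square D) = 0.2·1 + 0.4·h(square D) + 0.4·0
Solving: h(square D) = 0.3333.
Starting from square D, the probability is 0.3333.

0.3333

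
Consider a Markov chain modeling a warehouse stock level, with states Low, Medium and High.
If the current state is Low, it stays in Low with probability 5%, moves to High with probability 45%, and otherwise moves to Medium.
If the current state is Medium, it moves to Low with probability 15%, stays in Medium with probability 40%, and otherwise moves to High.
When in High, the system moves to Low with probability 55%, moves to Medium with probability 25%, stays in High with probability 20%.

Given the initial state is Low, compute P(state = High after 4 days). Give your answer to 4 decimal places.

0.3586

Propagate the distribution vector 4 days from Low.
After 0 days: (1.0000, 0.0000, 0.0000)
After 1 day: (0.0500, 0.5000, 0.4500)
After 2 days: (0.3250, 0.3375, 0.3375)
After 3 days: (0.2525, 0.3819, 0.3656)
After 4 days: (0.2710, 0.3704, 0.3586)
P(in High after 4 days) = 0.3586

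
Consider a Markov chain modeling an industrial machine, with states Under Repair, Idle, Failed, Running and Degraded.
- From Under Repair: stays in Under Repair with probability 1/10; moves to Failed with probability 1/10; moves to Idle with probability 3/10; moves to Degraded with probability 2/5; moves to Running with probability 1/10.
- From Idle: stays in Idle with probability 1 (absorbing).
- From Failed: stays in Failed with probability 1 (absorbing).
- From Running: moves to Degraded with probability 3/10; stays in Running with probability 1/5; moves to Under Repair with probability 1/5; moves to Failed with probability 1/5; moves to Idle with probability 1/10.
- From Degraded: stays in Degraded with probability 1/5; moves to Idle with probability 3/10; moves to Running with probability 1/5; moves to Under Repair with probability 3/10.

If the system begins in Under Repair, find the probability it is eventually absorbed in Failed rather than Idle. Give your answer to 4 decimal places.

Let h(s) be the probability of absorption at Failed starting from transient state s. Then h(Failed) = 1 and h(Idle) = 0. By first-step analysis:
h(Under Repair) = 0.1·h(Under Repair) + 0.3·0 + 0.1·1 + 0.1·h(Running) + 0.4·h(Degraded)
h(Running) = 0.2·h(Under Repair) + 0.1·0 + 0.2·1 + 0.2·h(Running) + 0.3·h(Degraded)
h(Degraded) = 0.3·h(Under Repair) + 0.3·0 + 0.2·h(Running) + 0.2·h(Degraded)
Solving: h(Under Repair) = 0.2338, h(Running) = 0.3766, h(Degraded) = 0.1818.
Starting from Under Repair, the probability is 0.2338.

0.2338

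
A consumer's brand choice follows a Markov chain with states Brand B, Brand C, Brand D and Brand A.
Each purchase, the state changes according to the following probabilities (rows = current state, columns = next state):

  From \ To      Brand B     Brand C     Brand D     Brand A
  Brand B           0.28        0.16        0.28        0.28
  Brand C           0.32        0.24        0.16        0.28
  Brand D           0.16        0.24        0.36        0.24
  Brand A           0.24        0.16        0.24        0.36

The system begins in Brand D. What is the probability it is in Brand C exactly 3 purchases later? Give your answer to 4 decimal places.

Propagate the distribution vector 3 purchases from Brand D.
After 0 purchases: (0.0000, 0.0000, 1.0000, 0.0000)
After 1 purchase: (0.1600, 0.2400, 0.3600, 0.2400)
After 2 purchases: (0.2368, 0.2080, 0.2704, 0.2848)
After 3 purchases: (0.2445, 0.1983, 0.2653, 0.2920)
P(in Brand C after 3 purchases) = 0.1983

0.1983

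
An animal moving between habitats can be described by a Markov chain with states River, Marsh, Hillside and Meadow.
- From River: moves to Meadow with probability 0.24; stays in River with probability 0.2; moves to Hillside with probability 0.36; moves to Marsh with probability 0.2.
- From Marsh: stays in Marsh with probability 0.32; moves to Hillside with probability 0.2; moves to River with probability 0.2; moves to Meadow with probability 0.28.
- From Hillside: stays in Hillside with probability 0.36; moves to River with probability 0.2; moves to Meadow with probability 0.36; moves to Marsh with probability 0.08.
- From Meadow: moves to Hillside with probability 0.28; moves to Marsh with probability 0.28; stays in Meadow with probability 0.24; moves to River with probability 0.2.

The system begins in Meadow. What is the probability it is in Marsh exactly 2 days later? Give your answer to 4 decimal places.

Propagate the distribution vector 2 days from Meadow.
After 0 days: (0.0000, 0.0000, 0.0000, 1.0000)
After 1 day: (0.2000, 0.2800, 0.2800, 0.2400)
After 2 days: (0.2000, 0.2192, 0.2960, 0.2848)
P(in Marsh after 2 days) = 0.2192

0.2192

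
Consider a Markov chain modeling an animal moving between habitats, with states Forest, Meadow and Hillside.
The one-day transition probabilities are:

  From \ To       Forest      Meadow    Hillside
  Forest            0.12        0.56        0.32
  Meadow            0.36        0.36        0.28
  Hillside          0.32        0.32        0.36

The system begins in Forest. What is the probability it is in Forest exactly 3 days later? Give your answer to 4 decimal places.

0.2712

Propagate the distribution vector 3 days from Forest.
After 0 days: (1.0000, 0.0000, 0.0000)
After 1 day: (0.1200, 0.5600, 0.3200)
After 2 days: (0.3184, 0.3712, 0.3104)
After 3 days: (0.2712, 0.4113, 0.3176)
P(in Forest after 3 days) = 0.2712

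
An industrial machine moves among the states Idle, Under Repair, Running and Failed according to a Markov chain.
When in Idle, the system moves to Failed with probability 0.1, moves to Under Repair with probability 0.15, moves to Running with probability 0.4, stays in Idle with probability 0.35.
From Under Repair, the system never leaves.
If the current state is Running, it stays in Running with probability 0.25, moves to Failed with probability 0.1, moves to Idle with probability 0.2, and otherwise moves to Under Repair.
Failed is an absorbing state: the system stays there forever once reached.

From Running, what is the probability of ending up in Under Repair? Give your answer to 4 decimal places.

0.7914

Let h(s) be the probability of absorption at Under Repair starting from transient state s. Then h(Under Repair) = 1 and h(Failed) = 0. By first-step analysis:
h(Idle) = 0.35·h(Idle) + 0.15·1 + 0.4·h(Running) + 0.1·0
h(Running) = 0.2·h(Idle) + 0.45·1 + 0.25·h(Running) + 0.1·0
Solving: h(Idle) = 0.7178, h(Running) = 0.7914.
Starting from Running, the probability is 0.7914.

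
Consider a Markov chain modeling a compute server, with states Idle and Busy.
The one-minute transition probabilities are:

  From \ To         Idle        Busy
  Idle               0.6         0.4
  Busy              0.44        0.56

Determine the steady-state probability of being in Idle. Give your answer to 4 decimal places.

Let the stationary distribution be π with π = πP and π_1 + π_2 = 1.
π_1 = 0.6·π_1 + 0.44·π_2
Solving with the normalization constraint gives π = (0.5238, 0.4762).
So the stationary probability of Idle is 0.5238.

0.5238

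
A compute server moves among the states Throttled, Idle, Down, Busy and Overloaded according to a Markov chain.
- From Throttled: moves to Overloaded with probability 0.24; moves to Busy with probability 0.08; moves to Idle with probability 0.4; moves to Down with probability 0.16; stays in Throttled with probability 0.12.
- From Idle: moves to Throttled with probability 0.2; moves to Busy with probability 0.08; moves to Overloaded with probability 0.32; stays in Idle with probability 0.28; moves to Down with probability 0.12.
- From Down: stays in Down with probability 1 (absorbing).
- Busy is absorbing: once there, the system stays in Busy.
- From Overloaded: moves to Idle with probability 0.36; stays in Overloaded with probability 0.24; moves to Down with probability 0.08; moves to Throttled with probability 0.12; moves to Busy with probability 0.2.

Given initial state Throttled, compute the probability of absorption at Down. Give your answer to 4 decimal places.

Let h(s) be the probability of absorption at Down starting from transient state s. Then h(Down) = 1 and h(Busy) = 0. By first-step analysis:
h(Throttled) = 0.12·h(Throttled) + 0.4·h(Idle) + 0.16·1 + 0.08·0 + 0.24·h(Overloaded)
h(Idle) = 0.2·h(Throttled) + 0.28·h(Idle) + 0.12·1 + 0.08·0 + 0.32·h(Overloaded)
h(Overloaded) = 0.12·h(Throttled) + 0.36·h(Idle) + 0.08·1 + 0.2·0 + 0.24·h(Overloaded)
Solving: h(Throttled) = 0.5265, h(Idle) = 0.5024, h(Overloaded) = 0.4264.
Starting from Throttled, the probability is 0.5265.

0.5265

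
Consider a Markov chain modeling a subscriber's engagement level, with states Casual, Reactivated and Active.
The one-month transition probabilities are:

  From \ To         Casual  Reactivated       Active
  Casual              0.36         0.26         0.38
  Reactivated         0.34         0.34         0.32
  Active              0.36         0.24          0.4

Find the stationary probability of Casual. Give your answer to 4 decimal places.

0.3545

Let the stationary distribution be π with π = πP and π_1 + π_2 + π_3 = 1.
π_1 = 0.36·π_1 + 0.34·π_2 + 0.36·π_3
π_2 = 0.26·π_1 + 0.34·π_2 + 0.24·π_3
Solving with the normalization constraint gives π = (0.3545, 0.2745, 0.3709).
So the stationary probability of Casual is 0.3545.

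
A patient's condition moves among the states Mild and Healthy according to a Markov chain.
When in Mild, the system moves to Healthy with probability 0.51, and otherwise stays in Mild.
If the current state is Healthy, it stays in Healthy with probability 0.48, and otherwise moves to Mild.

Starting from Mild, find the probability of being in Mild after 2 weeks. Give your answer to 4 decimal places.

Sum over the intermediate state after 1 week:
P = P(Mild→Mild)·P(Mild→Mild) + P(Mild→Healthy)·P(Healthy→Mild)
  = 0.49×0.49 + 0.51×0.52
  = 0.2401 + 0.2652 = 0.5053

0.5053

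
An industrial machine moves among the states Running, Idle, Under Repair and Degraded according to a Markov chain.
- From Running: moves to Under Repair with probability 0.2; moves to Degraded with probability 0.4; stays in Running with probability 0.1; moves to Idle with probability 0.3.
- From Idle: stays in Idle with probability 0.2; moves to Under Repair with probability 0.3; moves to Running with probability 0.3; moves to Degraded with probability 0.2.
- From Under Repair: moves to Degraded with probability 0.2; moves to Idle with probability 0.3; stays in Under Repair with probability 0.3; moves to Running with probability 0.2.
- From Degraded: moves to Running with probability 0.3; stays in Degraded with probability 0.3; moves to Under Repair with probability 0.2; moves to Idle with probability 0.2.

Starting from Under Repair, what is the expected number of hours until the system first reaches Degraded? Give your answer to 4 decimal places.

4.1438

Let t(s) be the expected number of hours to first reach Degraded from state s, with t(Degraded) = 0. Conditioning on the first hour:
t(Running) = 1 + 0.1·t(Running) + 0.3·t(Idle) + 0.2·t(Under Repair)
t(Idle) = 1 + 0.3·t(Running) + 0.2·t(Idle) + 0.3·t(Under Repair)
t(Under Repair) = 1 + 0.2·t(Running) + 0.3·t(Idle) + 0.3·t(Under Repair)
Solving: t(Running) = 3.3904, t(Idle) = 4.0753, t(Under Repair) = 4.1438.
Expected hours from Under Repair to Degraded: 4.1438.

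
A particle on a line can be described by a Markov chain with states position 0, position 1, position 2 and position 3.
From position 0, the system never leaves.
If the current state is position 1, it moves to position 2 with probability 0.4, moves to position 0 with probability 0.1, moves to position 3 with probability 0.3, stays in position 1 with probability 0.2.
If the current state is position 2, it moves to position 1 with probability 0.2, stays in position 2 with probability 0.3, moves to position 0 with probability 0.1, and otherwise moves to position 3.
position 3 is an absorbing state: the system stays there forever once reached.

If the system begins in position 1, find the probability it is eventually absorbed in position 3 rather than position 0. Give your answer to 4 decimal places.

Let h(s) be the probability of absorption at position 3 starting from transient state s. Then h(position 3) = 1 and h(position 0) = 0. By first-step analysis:
h(position 1) = 0.1·0 + 0.2·h(position 1) + 0.4·h(position 2) + 0.3·1
h(position 2) = 0.1·0 + 0.2·h(position 1) + 0.3·h(position 2) + 0.4·1
Solving: h(position 1) = 0.7708, h(position 2) = 0.7917.
Starting from position 1, the probability is 0.7708.

0.7708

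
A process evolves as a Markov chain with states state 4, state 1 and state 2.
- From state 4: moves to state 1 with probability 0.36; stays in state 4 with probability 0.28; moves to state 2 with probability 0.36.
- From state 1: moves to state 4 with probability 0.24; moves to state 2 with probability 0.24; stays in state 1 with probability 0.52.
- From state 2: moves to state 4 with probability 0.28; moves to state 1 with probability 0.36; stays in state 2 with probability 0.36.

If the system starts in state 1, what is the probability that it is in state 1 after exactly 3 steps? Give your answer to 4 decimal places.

0.4309

Propagate the distribution vector 3 steps from state 1.
After 0 steps: (0.0000, 1.0000, 0.0000)
After 1 step: (0.2400, 0.5200, 0.2400)
After 2 steps: (0.2592, 0.4432, 0.2976)
After 3 steps: (0.2623, 0.4309, 0.3068)
P(in state 1 after 3 steps) = 0.4309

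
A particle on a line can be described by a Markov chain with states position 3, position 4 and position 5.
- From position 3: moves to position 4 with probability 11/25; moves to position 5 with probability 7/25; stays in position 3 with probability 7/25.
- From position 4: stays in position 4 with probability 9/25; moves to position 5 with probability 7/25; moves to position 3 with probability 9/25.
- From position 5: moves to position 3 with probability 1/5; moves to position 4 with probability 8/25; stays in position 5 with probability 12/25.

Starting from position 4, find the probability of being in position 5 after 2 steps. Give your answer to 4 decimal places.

0.3360

Sum over the intermediate state after 1 step:
P = P(position 4→position 3)·P(position 3→position 5) + P(position 4→position 4)·P(position 4→position 5) + P(position 4→position 5)·P(position 5→position 5)
  = 0.36×0.28 + 0.36×0.28 + 0.28×0.48
  = 0.1008 + 0.1008 + 0.1344 = 0.3360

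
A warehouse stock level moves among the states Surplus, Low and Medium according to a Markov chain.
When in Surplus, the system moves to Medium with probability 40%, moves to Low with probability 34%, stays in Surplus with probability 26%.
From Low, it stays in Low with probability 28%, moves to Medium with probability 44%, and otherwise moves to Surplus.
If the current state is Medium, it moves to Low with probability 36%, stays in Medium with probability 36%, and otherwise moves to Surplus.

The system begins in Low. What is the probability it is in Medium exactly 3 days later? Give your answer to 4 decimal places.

0.3975

Propagate the distribution vector 3 days from Low.
After 0 days: (0.0000, 1.0000, 0.0000)
After 1 day: (0.2800, 0.2800, 0.4400)
After 2 days: (0.2744, 0.3320, 0.3936)
After 3 days: (0.2745, 0.3280, 0.3975)
P(in Medium after 3 days) = 0.3975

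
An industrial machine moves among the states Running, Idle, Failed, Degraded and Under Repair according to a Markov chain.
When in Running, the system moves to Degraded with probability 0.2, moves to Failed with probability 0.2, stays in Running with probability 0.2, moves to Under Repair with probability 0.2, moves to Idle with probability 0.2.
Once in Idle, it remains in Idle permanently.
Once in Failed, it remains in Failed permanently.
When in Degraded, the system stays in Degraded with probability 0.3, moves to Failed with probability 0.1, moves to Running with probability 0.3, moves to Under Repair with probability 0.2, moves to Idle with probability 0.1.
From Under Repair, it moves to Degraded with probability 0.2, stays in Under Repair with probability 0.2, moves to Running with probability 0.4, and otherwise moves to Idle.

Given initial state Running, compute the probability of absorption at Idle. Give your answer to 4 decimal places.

0.5634

Let h(s) be the probability of absorption at Idle starting from transient state s. Then h(Idle) = 1 and h(Failed) = 0. By first-step analysis:
h(Running) = 0.2·h(Running) + 0.2·1 + 0.2·0 + 0.2·h(Degraded) + 0.2·h(Under Repair)
h(Degraded) = 0.3·h(Running) + 0.1·1 + 0.1·0 + 0.3·h(Degraded) + 0.2·h(Under Repair)
h(Under Repair) = 0.4·h(Running) + 0.2·1 + 0.2·h(Degraded) + 0.2·h(Under Repair)
Solving: h(Running) = 0.5634, h(Degraded) = 0.5775, h(Under Repair) = 0.6761.
Starting from Running, the probability is 0.5634.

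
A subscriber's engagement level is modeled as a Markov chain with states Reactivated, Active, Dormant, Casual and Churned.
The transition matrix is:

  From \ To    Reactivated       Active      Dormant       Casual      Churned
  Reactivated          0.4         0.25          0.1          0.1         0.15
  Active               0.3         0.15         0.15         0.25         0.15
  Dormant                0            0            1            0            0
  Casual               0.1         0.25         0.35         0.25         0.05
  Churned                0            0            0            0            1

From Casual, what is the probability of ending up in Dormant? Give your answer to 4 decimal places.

Let h(s) be the probability of absorption at Dormant starting from transient state s. Then h(Dormant) = 1 and h(Churned) = 0. By first-step analysis:
h(Reactivated) = 0.4·h(Reactivated) + 0.25·h(Active) + 0.1·1 + 0.1·h(Casual) + 0.15·0
h(Active) = 0.3·h(Reactivated) + 0.15·h(Active) + 0.15·1 + 0.25·h(Casual) + 0.15·0
h(Casual) = 0.1·h(Reactivated) + 0.25·h(Active) + 0.35·1 + 0.25·h(Casual) + 0.05·0
Solving: h(Reactivated) = 0.5291, h(Active) = 0.5779, h(Casual) = 0.7298.
Starting from Casual, the probability is 0.7298.

0.7298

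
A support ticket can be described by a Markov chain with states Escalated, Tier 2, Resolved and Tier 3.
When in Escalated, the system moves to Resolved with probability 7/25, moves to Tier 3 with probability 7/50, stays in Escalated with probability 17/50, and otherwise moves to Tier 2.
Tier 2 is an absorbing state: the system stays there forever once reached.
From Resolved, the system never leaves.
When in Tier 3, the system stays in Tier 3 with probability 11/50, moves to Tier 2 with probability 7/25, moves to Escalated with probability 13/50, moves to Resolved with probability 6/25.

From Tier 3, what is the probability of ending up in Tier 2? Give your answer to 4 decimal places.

Let h(s) be the probability of absorption at Tier 2 starting from transient state s. Then h(Tier 2) = 1 and h(Resolved) = 0. By first-step analysis:
h(Escalated) = 0.34·h(Escalated) + 0.24·1 + 0.28·0 + 0.14·h(Tier 3)
h(Tier 3) = 0.26·h(Escalated) + 0.28·1 + 0.24·0 + 0.22·h(Tier 3)
Solving: h(Escalated) = 0.4732, h(Tier 3) = 0.5167.
Starting from Tier 3, the probability is 0.5167.

0.5167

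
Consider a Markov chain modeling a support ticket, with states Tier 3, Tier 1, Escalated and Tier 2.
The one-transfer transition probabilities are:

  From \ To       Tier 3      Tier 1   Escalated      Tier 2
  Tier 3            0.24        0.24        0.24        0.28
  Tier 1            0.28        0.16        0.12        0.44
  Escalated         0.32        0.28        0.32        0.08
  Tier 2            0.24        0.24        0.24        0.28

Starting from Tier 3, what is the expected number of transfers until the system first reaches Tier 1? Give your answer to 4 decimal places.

Let t(s) be the expected number of transfers to first reach Tier 1 from state s, with t(Tier 1) = 0. Conditioning on the first transfer:
t(Tier 3) = 1 + 0.24·t(Tier 3) + 0.24·t(Escalated) + 0.28·t(Tier 2)
t(Escalated) = 1 + 0.32·t(Tier 3) + 0.32·t(Escalated) + 0.08·t(Tier 2)
t(Tier 2) = 1 + 0.24·t(Tier 3) + 0.24·t(Escalated) + 0.28·t(Tier 2)
Solving: t(Tier 3) = 3.9931, t(Escalated) = 3.8194, t(Tier 2) = 3.9931.
Expected transfers from Tier 3 to Tier 1: 3.9931.

3.9931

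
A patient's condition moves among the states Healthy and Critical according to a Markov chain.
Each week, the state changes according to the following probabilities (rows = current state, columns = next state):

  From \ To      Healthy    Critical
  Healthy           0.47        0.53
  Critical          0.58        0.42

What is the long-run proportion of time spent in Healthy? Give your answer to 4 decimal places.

0.5225

Let the stationary distribution be π with π = πP and π_1 + π_2 = 1.
π_1 = 0.47·π_1 + 0.58·π_2
Solving with the normalization constraint gives π = (0.5225, 0.4775).
So the stationary probability of Healthy is 0.5225.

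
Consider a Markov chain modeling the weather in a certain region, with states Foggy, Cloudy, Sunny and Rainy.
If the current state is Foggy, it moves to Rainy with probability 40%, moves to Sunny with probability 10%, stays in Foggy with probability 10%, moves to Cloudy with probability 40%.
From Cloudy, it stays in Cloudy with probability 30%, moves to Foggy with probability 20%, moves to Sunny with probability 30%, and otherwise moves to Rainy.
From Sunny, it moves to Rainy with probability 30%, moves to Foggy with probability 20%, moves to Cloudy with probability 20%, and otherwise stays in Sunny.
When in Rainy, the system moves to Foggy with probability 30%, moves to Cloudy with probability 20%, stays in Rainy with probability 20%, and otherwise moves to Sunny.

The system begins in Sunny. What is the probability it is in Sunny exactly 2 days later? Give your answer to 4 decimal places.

Propagate the distribution vector 2 days from Sunny.
After 0 days: (0.0000, 0.0000, 1.0000, 0.0000)
After 1 day: (0.2000, 0.2000, 0.3000, 0.3000)
After 2 days: (0.2100, 0.2600, 0.2600, 0.2700)
P(in Sunny after 2 days) = 0.2600

0.2600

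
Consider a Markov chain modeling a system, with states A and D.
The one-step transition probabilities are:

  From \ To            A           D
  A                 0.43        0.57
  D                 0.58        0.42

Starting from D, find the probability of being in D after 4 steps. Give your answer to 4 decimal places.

Propagate the distribution vector 4 steps from D.
After 0 steps: (0.0000, 1.0000)
After 1 step: (0.5800, 0.4200)
After 2 steps: (0.4930, 0.5070)
After 3 steps: (0.5061, 0.4940)
After 4 steps: (0.5041, 0.4959)
P(in D after 4 steps) = 0.4959

0.4959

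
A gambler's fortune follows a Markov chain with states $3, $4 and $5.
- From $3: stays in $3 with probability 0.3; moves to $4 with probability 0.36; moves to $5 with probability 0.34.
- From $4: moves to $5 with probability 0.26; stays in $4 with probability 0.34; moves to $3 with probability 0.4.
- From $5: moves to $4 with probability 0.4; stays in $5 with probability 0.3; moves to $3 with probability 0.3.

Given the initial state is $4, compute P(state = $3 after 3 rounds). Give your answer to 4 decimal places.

0.3364

Propagate the distribution vector 3 rounds from $4.
After 0 rounds: (0.0000, 1.0000, 0.0000)
After 1 round: (0.4000, 0.3400, 0.2600)
After 2 rounds: (0.3340, 0.3636, 0.3024)
After 3 rounds: (0.3364, 0.3648, 0.2988)
P(in $3 after 3 rounds) = 0.3364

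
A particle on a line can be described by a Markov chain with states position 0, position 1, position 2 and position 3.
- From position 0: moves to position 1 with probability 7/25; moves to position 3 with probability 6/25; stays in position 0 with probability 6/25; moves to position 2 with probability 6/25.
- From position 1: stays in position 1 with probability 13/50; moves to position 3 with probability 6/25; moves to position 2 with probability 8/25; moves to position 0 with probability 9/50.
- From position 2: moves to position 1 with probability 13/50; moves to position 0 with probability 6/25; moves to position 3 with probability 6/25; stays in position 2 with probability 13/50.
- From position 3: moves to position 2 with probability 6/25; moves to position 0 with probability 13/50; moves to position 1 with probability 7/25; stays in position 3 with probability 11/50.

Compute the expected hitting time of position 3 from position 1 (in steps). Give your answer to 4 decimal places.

4.1667

Let t(s) be the expected number of steps to first reach position 3 from state s, with t(position 3) = 0. Conditioning on the first step:
t(position 0) = 1 + 0.24·t(position 0) + 0.28·t(position 1) + 0.24·t(position 2)
t(position 1) = 1 + 0.18·t(position 0) + 0.26·t(position 1) + 0.32·t(position 2)
t(position 2) = 1 + 0.24·t(position 0) + 0.26·t(position 1) + 0.26·t(position 2)
Solving: t(position 0) = 4.1667, t(position 1) = 4.1667, t(position 2) = 4.1667.
Expected steps from position 1 to position 3: 4.1667.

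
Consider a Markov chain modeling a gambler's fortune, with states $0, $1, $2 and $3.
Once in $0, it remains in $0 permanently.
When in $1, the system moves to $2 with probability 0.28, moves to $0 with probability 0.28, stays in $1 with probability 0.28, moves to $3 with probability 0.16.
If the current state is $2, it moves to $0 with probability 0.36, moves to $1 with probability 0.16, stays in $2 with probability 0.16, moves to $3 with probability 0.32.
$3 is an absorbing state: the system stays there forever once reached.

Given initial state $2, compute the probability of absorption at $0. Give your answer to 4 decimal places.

0.5429

Let h(s) be the probability of absorption at $0 starting from transient state s. Then h($0) = 1 and h($3) = 0. By first-step analysis:
h($1) = 0.28·1 + 0.28·h($1) + 0.28·h($2) + 0.16·0
h($2) = 0.36·1 + 0.16·h($1) + 0.16·h($2) + 0.32·0
Solving: h($1) = 0.6000, h($2) = 0.5429.
Starting from $2, the probability is 0.5429.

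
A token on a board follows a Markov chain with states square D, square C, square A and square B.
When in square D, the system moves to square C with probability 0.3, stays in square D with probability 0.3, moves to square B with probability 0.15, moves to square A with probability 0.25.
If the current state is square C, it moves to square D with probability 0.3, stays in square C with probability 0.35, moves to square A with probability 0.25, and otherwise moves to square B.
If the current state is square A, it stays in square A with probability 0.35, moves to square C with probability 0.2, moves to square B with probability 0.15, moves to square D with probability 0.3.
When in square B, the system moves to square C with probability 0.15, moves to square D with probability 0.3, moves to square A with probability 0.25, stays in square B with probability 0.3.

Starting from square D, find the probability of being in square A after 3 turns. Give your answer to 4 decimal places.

Propagate the distribution vector 3 turns from square D.
After 0 turns: (1.0000, 0.0000, 0.0000, 0.0000)
After 1 turn: (0.3000, 0.3000, 0.2500, 0.1500)
After 2 turns: (0.3000, 0.2675, 0.2750, 0.1575)
After 3 turns: (0.3000, 0.2623, 0.2775, 0.1603)
P(in square A after 3 turns) = 0.2775

0.2775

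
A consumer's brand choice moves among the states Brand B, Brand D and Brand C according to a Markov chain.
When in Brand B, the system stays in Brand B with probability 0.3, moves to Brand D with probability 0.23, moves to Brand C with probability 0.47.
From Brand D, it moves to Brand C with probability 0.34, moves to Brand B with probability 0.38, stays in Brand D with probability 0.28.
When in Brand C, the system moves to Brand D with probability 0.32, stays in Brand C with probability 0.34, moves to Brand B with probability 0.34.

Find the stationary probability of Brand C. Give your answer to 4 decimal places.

Let the stationary distribution be π with π = πP and π_1 + π_2 + π_3 = 1.
π_1 = 0.3·π_1 + 0.38·π_2 + 0.34·π_3
π_2 = 0.23·π_1 + 0.28·π_2 + 0.32·π_3
Solving with the normalization constraint gives π = (0.3376, 0.2785, 0.3839).
So the stationary probability of Brand C is 0.3839.

0.3839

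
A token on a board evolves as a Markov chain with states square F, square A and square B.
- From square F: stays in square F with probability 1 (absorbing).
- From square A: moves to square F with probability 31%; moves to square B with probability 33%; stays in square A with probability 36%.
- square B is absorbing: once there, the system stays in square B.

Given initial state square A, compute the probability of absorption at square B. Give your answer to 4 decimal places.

0.5156

Let h(s) be the probability of absorption at square B starting from transient state s. Then h(square B) = 1 and h(square F) = 0. By first-step analysis:
h(square A) = 0.31·0 + 0.36·h(square A) + 0.33·1
Solving: h(square A) = 0.5156.
Starting from square A, the probability is 0.5156.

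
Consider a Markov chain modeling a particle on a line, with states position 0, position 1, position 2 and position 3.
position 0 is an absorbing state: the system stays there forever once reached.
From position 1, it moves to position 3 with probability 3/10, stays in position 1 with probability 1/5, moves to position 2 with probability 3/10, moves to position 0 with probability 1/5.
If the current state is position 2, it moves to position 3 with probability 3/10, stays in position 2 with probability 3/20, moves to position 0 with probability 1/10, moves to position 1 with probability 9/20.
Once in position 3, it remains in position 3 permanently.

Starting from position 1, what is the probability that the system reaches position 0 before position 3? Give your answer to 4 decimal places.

0.3670

Let h(s) be the probability of absorption at position 0 starting from transient state s. Then h(position 0) = 1 and h(position 3) = 0. By first-step analysis:
h(position 1) = 0.2·1 + 0.2·h(position 1) + 0.3·h(position 2) + 0.3·0
h(position 2) = 0.1·1 + 0.45·h(position 1) + 0.15·h(position 2) + 0.3·0
Solving: h(position 1) = 0.3670, h(position 2) = 0.3119.
Starting from position 1, the probability is 0.3670.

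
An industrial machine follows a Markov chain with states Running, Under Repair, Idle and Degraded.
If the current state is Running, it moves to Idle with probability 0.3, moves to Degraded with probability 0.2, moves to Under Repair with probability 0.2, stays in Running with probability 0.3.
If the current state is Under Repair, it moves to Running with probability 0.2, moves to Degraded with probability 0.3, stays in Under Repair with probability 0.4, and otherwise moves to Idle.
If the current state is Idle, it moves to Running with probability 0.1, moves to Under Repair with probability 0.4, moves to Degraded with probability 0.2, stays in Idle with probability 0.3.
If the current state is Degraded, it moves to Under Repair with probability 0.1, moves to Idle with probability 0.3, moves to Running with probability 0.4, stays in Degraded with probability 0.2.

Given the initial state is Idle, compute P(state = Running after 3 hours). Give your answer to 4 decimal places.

Propagate the distribution vector 3 hours from Idle.
After 0 hours: (0.0000, 0.0000, 1.0000, 0.0000)
After 1 hour: (0.1000, 0.4000, 0.3000, 0.2000)
After 2 hours: (0.2200, 0.3200, 0.2200, 0.2400)
After 3 hours: (0.2480, 0.2840, 0.2360, 0.2320)
P(in Running after 3 hours) = 0.2480

0.2480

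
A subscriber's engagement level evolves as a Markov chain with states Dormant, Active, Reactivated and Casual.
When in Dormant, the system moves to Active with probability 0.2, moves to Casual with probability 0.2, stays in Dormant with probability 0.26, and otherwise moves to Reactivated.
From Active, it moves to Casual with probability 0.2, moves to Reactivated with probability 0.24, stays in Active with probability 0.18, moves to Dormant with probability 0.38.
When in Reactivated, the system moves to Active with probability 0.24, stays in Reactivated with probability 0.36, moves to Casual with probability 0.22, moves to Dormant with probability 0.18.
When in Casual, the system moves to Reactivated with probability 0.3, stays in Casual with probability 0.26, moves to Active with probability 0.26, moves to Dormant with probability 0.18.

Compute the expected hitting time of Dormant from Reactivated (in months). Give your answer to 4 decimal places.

Let t(s) be the expected number of months to first reach Dormant from state s, with t(Dormant) = 0. Conditioning on the first month:
t(Active) = 1 + 0.18·t(Active) + 0.24·t(Reactivated) + 0.2·t(Casual)
t(Reactivated) = 1 + 0.24·t(Active) + 0.36·t(Reactivated) + 0.22·t(Casual)
t(Casual) = 1 + 0.26·t(Active) + 0.3·t(Reactivated) + 0.26·t(Casual)
Solving: t(Active) = 3.5882, t(Reactivated) = 4.4222, t(Casual) = 4.4049.
Expected months from Reactivated to Dormant: 4.4222.

4.4222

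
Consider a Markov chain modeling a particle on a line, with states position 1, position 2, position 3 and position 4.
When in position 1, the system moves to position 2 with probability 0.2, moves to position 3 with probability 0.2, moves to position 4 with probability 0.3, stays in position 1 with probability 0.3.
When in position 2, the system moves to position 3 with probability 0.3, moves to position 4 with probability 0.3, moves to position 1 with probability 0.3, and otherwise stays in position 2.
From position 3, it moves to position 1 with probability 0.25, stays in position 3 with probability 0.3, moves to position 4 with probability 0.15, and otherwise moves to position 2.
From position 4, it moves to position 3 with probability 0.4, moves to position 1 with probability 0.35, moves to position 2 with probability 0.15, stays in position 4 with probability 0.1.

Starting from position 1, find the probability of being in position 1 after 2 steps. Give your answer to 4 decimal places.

0.3050

Propagate the distribution vector 2 steps from position 1.
After 0 steps: (1.0000, 0.0000, 0.0000, 0.0000)
After 1 step: (0.3000, 0.2000, 0.2000, 0.3000)
After 2 steps: (0.3050, 0.1850, 0.3000, 0.2100)
P(in position 1 after 2 steps) = 0.3050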